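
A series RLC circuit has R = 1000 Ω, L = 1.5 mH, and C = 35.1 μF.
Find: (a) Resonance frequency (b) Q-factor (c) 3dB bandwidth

Step 1 — Resonance: ω₀ = 1/√(LC) = 1/√(0.0015·3.51e-05) = 4358 rad/s.
Step 2 — f₀ = ω₀/(2π) = 693.6 Hz.
Step 3 — Series Q: Q = ω₀L/R = 4358·0.0015/1000 = 0.006537.
Step 4 — Bandwidth: Δω = ω₀/Q = 6.667e+05 rad/s; BW = Δω/(2π) = 1.061e+05 Hz.

(a) f₀ = 693.6 Hz  (b) Q = 0.006537  (c) BW = 1.061e+05 Hz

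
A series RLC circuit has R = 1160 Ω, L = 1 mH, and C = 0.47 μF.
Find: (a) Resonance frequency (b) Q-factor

Step 1 — Resonance condition Im(Z)=0 gives ω₀ = 1/√(LC).
Step 2 — ω₀ = 1/√(0.001·4.7e-07) = 4.613e+04 rad/s.
Step 3 — f₀ = ω₀/(2π) = 7341 Hz.
Step 4 — Series Q: Q = ω₀L/R = 4.613e+04·0.001/1160 = 0.03976.

(a) f₀ = 7341 Hz  (b) Q = 0.03976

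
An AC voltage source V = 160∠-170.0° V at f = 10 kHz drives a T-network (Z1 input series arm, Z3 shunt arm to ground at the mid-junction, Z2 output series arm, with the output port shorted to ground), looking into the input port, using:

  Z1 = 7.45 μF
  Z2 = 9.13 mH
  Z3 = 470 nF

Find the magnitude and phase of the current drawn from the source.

Step 1 — Angular frequency: ω = 2π·f = 2π·1e+04 = 6.283e+04 rad/s.
Step 2 — Component impedances:
  Z1: Z = 1/(jωC) = -j/(ω·C) = 0 - j2.136 Ω
  Z2: Z = jωL = j·6.283e+04·0.00913 = 0 + j573.7 Ω
  Z3: Z = 1/(jωC) = -j/(ω·C) = 0 - j33.86 Ω
Step 3 — With the output port shorted to ground, the output series arm Z2 runs from the junction to ground; the shunt arm Z3 also runs from the junction to ground. They appear in parallel: Z3 || Z2 = 0 - j35.99 Ω.
Step 4 — Series with input arm Z1: Z_in = Z1 + (Z3 || Z2) = 0 - j38.12 Ω = 38.12∠-90.0° Ω.
Step 5 — Source phasor: V = 160∠-170.0° V = -157.6 - j27.78 V.
Step 6 — Ohm's law: I = V / Z_total = (-157.6 - j27.78) / (0 - j38.12) = 0.7288 - j4.133 A.
Step 7 — Convert to polar: |I| = 4.197 A, ∠I = -80.0°.

I = 4.197∠-80.0° A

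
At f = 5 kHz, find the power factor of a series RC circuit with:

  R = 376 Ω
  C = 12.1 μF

Step 1 — Angular frequency: ω = 2π·f = 2π·5000 = 3.142e+04 rad/s.
Step 2 — Component impedances:
  R: Z = R = 376 Ω
  C: Z = 1/(jωC) = -j/(ω·C) = 0 - j2.631 Ω
Step 3 — Series combination: Z_total = R + C = 376 - j2.631 Ω = 376∠-0.4° Ω.
Step 4 — Power factor: PF = cos(φ) = Re(Z)/|Z| = 376/376 = 1.
Step 5 — Type: Im(Z) = -2.631 ⇒ leading (phase φ = -0.4°).

PF = 1 (leading, φ = -0.4°)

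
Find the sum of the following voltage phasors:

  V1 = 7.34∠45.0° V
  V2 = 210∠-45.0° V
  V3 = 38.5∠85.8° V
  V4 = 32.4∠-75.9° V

Step 1 — Convert each phasor to rectangular form:
  V1 = 7.34·(cos(45.0°) + j·sin(45.0°)) = 5.19 + j5.19 V
  V2 = 210·(cos(-45.0°) + j·sin(-45.0°)) = 148.5 - j148.5 V
  V3 = 38.5·(cos(85.8°) + j·sin(85.8°)) = 2.82 + j38.4 V
  V4 = 32.4·(cos(-75.9°) + j·sin(-75.9°)) = 7.893 - j31.42 V
Step 2 — Sum components: V_total = 164.4 - j136.3 V.
Step 3 — Convert to polar: |V_total| = 213.6 V, ∠V_total = -39.7°.

V_total = 213.6∠-39.7° V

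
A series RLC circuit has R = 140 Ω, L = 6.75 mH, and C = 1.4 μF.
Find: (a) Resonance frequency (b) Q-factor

Step 1 — Resonance condition Im(Z)=0 gives ω₀ = 1/√(LC).
Step 2 — ω₀ = 1/√(0.00675·1.4e-06) = 1.029e+04 rad/s.
Step 3 — f₀ = ω₀/(2π) = 1637 Hz.
Step 4 — Series Q: Q = ω₀L/R = 1.029e+04·0.00675/140 = 0.496.

(a) f₀ = 1637 Hz  (b) Q = 0.496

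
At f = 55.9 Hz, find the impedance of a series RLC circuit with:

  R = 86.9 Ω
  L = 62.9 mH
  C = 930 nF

Step 1 — Angular frequency: ω = 2π·f = 2π·55.9 = 351.2 rad/s.
Step 2 — Component impedances:
  R: Z = R = 86.9 Ω
  L: Z = jωL = j·351.2·0.0629 = 0 + j22.09 Ω
  C: Z = 1/(jωC) = -j/(ω·C) = 0 - j3061 Ω
Step 3 — Series combination: Z_total = R + L + C = 86.9 - j3039 Ω = 3041∠-88.4° Ω.

Z = 86.9 - j3039 Ω = 3041∠-88.4° Ω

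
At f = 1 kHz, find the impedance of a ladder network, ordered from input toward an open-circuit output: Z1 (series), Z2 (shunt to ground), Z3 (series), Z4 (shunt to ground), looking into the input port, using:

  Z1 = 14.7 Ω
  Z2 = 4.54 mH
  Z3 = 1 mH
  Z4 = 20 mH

Step 1 — Angular frequency: ω = 2π·f = 2π·1000 = 6283 rad/s.
Step 2 — Component impedances:
  Z1: Z = R = 14.7 Ω
  Z2: Z = jωL = j·6283·0.00454 = 0 + j28.53 Ω
  Z3: Z = jωL = j·6283·0.001 = 0 + j6.283 Ω
  Z4: Z = jωL = j·6283·0.02 = 0 + j125.7 Ω
Step 3 — Ladder network (open output): work backward from the far end, alternating series and parallel combinations. Z_in = 14.7 + j23.45 Ω = 27.68∠57.9° Ω.

Z = 14.7 + j23.45 Ω = 27.68∠57.9° Ω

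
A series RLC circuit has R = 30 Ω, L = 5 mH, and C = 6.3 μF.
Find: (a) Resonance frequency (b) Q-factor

Step 1 — Resonance condition Im(Z)=0 gives ω₀ = 1/√(LC).
Step 2 — ω₀ = 1/√(0.005·6.3e-06) = 5634 rad/s.
Step 3 — f₀ = ω₀/(2π) = 896.7 Hz.
Step 4 — Series Q: Q = ω₀L/R = 5634·0.005/30 = 0.9391.

(a) f₀ = 896.7 Hz  (b) Q = 0.9391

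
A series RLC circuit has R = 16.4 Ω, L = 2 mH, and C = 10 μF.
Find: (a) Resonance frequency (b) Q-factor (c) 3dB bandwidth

Step 1 — Resonance: ω₀ = 1/√(LC) = 1/√(0.002·1e-05) = 7071 rad/s.
Step 2 — f₀ = ω₀/(2π) = 1125 Hz.
Step 3 — Series Q: Q = ω₀L/R = 7071·0.002/16.4 = 0.8623.
Step 4 — Bandwidth: Δω = ω₀/Q = 8200 rad/s; BW = Δω/(2π) = 1305 Hz.

(a) f₀ = 1125 Hz  (b) Q = 0.8623  (c) BW = 1305 Hz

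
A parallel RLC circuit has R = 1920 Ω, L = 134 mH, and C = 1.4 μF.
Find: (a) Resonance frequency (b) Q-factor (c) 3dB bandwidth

Step 1 — Resonance: ω₀ = 1/√(LC) = 1/√(0.134·1.4e-06) = 2309 rad/s.
Step 2 — f₀ = ω₀/(2π) = 367.5 Hz.
Step 3 — Parallel Q: Q = R/(ω₀L) = 1920/(2309·0.134) = 6.206.
Step 4 — Bandwidth: Δω = ω₀/Q = 372 rad/s; BW = Δω/(2π) = 59.21 Hz.

(a) f₀ = 367.5 Hz  (b) Q = 6.206  (c) BW = 59.21 Hz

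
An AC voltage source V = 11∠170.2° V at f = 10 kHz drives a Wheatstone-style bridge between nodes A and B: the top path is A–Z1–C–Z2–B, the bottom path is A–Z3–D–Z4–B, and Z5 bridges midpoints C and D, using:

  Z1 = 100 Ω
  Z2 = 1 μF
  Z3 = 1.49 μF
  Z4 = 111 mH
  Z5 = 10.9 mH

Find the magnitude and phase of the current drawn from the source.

Step 1 — Angular frequency: ω = 2π·f = 2π·1e+04 = 6.283e+04 rad/s.
Step 2 — Component impedances:
  Z1: Z = R = 100 Ω
  Z2: Z = 1/(jωC) = -j/(ω·C) = 0 - j15.92 Ω
  Z3: Z = 1/(jωC) = -j/(ω·C) = 0 - j10.68 Ω
  Z4: Z = jωL = j·6.283e+04·0.111 = 0 + j6974 Ω
  Z5: Z = jωL = j·6.283e+04·0.0109 = 0 + j684.9 Ω
Step 3 — Bridge requires nodal analysis (the Z5 bridge couples midpoints C and D, so the two paths cannot be reduced to a simple series/parallel combination). Setting node B to ground and injecting 1 A at node A, the 3-node admittance system at A, C, D solves to V_A = Z_AB = 97.86 + j0.0169 Ω = 97.86∠0.0° Ω.
Step 4 — Source phasor: V = 11∠170.2° V = -10.84 + j1.872 V.
Step 5 — Ohm's law: I = V / Z_total = (-10.84 + j1.872) / (97.86 + j0.0169) = -0.1108 + j0.01915 A.
Step 6 — Convert to polar: |I| = 0.1124 A, ∠I = 170.2°.

I = 0.1124∠170.2° A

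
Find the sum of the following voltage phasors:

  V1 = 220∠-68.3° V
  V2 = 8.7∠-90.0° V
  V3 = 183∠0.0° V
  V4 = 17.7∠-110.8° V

Step 1 — Convert each phasor to rectangular form:
  V1 = 220·(cos(-68.3°) + j·sin(-68.3°)) = 81.34 - j204.4 V
  V2 = 8.7·(cos(-90.0°) + j·sin(-90.0°)) = 0 - j8.7 V
  V3 = 183·(cos(0.0°) + j·sin(0.0°)) = 183 V
  V4 = 17.7·(cos(-110.8°) + j·sin(-110.8°)) = -6.285 - j16.55 V
Step 2 — Sum components: V_total = 258.1 - j229.7 V.
Step 3 — Convert to polar: |V_total| = 345.5 V, ∠V_total = -41.7°.

V_total = 345.5∠-41.7° V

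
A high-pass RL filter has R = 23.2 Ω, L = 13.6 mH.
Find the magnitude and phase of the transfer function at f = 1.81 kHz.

Step 1 — Angular frequency: ω = 2π·1810 = 1.137e+04 rad/s.
Step 2 — Transfer function: H(jω) = jωL/(R + jωL).
Step 3 — Numerator jωL = j·154.7; denominator R + jωL = 23.2 + j154.7.
Step 4 — H = 0.978 + j0.1467.
Step 5 — Magnitude: |H| = 0.9889 (-0.1 dB); phase: φ = 8.5°.

|H| = 0.9889 (-0.1 dB), φ = 8.5°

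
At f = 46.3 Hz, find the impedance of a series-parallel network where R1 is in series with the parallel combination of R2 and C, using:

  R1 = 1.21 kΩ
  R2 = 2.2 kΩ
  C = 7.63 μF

Step 1 — Angular frequency: ω = 2π·f = 2π·46.3 = 290.9 rad/s.
Step 2 — Component impedances:
  R1: Z = R = 1210 Ω
  R2: Z = R = 2200 Ω
  C: Z = 1/(jωC) = -j/(ω·C) = 0 - j450.5 Ω
Step 3 — Parallel branch: R2 || C = 1/(1/R2 + 1/C) = 88.55 - j432.4 Ω.
Step 4 — Series with R1: Z_total = R1 + (R2 || C) = 1299 - j432.4 Ω = 1369∠-18.4° Ω.

Z = 1299 - j432.4 Ω = 1369∠-18.4° Ω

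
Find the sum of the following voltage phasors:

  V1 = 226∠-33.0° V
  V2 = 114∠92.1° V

Step 1 — Convert each phasor to rectangular form:
  V1 = 226·(cos(-33.0°) + j·sin(-33.0°)) = 189.5 - j123.1 V
  V2 = 114·(cos(92.1°) + j·sin(92.1°)) = -4.177 + j113.9 V
Step 2 — Sum components: V_total = 185.4 - j9.165 V.
Step 3 — Convert to polar: |V_total| = 185.6 V, ∠V_total = -2.8°.

V_total = 185.6∠-2.8° V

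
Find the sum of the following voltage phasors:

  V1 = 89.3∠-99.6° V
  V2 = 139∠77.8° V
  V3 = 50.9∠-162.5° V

Step 1 — Convert each phasor to rectangular form:
  V1 = 89.3·(cos(-99.6°) + j·sin(-99.6°)) = -14.89 - j88.05 V
  V2 = 139·(cos(77.8°) + j·sin(77.8°)) = 29.37 + j135.9 V
  V3 = 50.9·(cos(-162.5°) + j·sin(-162.5°)) = -48.54 - j15.31 V
Step 2 — Sum components: V_total = -34.06 + j32.51 V.
Step 3 — Convert to polar: |V_total| = 47.08 V, ∠V_total = 136.3°.

V_total = 47.08∠136.3° V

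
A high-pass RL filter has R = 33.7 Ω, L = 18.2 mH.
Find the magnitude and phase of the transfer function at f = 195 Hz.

Step 1 — Angular frequency: ω = 2π·195 = 1225 rad/s.
Step 2 — Transfer function: H(jω) = jωL/(R + jωL).
Step 3 — Numerator jωL = j·22.3; denominator R + jωL = 33.7 + j22.3.
Step 4 — H = 0.3045 + j0.4602.
Step 5 — Magnitude: |H| = 0.5518 (-5.2 dB); phase: φ = 56.5°.

|H| = 0.5518 (-5.2 dB), φ = 56.5°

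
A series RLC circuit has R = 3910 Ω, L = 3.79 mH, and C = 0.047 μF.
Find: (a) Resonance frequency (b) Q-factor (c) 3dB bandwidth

Step 1 — Resonance: ω₀ = 1/√(LC) = 1/√(0.00379·4.7e-08) = 7.493e+04 rad/s.
Step 2 — f₀ = ω₀/(2π) = 1.192e+04 Hz.
Step 3 — Series Q: Q = ω₀L/R = 7.493e+04·0.00379/3910 = 0.07263.
Step 4 — Bandwidth: Δω = ω₀/Q = 1.032e+06 rad/s; BW = Δω/(2π) = 1.642e+05 Hz.

(a) f₀ = 1.192e+04 Hz  (b) Q = 0.07263  (c) BW = 1.642e+05 Hz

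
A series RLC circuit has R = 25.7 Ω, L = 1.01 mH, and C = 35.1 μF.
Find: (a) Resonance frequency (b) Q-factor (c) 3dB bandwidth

Step 1 — Resonance: ω₀ = 1/√(LC) = 1/√(0.00101·3.51e-05) = 5311 rad/s.
Step 2 — f₀ = ω₀/(2π) = 845.3 Hz.
Step 3 — Series Q: Q = ω₀L/R = 5311·0.00101/25.7 = 0.2087.
Step 4 — Bandwidth: Δω = ω₀/Q = 2.545e+04 rad/s; BW = Δω/(2π) = 4050 Hz.

(a) f₀ = 845.3 Hz  (b) Q = 0.2087  (c) BW = 4050 Hz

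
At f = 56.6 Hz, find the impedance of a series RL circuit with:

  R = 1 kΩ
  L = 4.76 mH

Step 1 — Angular frequency: ω = 2π·f = 2π·56.6 = 355.6 rad/s.
Step 2 — Component impedances:
  R: Z = R = 1000 Ω
  L: Z = jωL = j·355.6·0.00476 = 0 + j1.693 Ω
Step 3 — Series combination: Z_total = R + L = 1000 + j1.693 Ω = 1000∠0.1° Ω.

Z = 1000 + j1.693 Ω = 1000∠0.1° Ω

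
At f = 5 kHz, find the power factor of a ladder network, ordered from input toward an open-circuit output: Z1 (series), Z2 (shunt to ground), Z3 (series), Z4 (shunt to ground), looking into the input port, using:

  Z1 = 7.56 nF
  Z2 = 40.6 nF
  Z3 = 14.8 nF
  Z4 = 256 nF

Step 1 — Angular frequency: ω = 2π·f = 2π·5000 = 3.142e+04 rad/s.
Step 2 — Component impedances:
  Z1: Z = 1/(jωC) = -j/(ω·C) = 0 - j4210 Ω
  Z2: Z = 1/(jωC) = -j/(ω·C) = 0 - j784 Ω
  Z3: Z = 1/(jωC) = -j/(ω·C) = 0 - j2151 Ω
  Z4: Z = 1/(jωC) = -j/(ω·C) = 0 - j124.3 Ω
Step 3 — Ladder network (open output): work backward from the far end, alternating series and parallel combinations. Z_in = 0 - j4794 Ω = 4794∠-90.0° Ω.
Step 4 — Power factor: PF = cos(φ) = Re(Z)/|Z| = 0/4794 = 0.
Step 5 — Type: Im(Z) = -4794 ⇒ leading (phase φ = -90.0°).

PF = 0 (leading, φ = -90.0°)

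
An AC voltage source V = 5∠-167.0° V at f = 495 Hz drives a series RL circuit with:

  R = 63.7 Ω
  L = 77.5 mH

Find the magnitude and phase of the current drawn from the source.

Step 1 — Angular frequency: ω = 2π·f = 2π·495 = 3110 rad/s.
Step 2 — Component impedances:
  R: Z = R = 63.7 Ω
  L: Z = jωL = j·3110·0.0775 = 0 + j241 Ω
Step 3 — Series combination: Z_total = R + L = 63.7 + j241 Ω = 249.3∠75.2° Ω.
Step 4 — Source phasor: V = 5∠-167.0° V = -4.872 - j1.125 V.
Step 5 — Ohm's law: I = V / Z_total = (-4.872 - j1.125) / (63.7 + j241) = -0.009354 + j0.01774 A.
Step 6 — Convert to polar: |I| = 0.02006 A, ∠I = 117.8°.

I = 0.02006∠117.8° A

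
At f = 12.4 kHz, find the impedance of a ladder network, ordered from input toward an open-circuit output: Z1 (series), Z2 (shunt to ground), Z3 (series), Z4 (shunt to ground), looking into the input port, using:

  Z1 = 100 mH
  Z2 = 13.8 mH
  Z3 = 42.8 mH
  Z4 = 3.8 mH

Step 1 — Angular frequency: ω = 2π·f = 2π·1.24e+04 = 7.791e+04 rad/s.
Step 2 — Component impedances:
  Z1: Z = jωL = j·7.791e+04·0.1 = 0 + j7791 Ω
  Z2: Z = jωL = j·7.791e+04·0.0138 = 0 + j1075 Ω
  Z3: Z = jωL = j·7.791e+04·0.0428 = 0 + j3335 Ω
  Z4: Z = jωL = j·7.791e+04·0.0038 = 0 + j296.1 Ω
Step 3 — Ladder network (open output): work backward from the far end, alternating series and parallel combinations. Z_in = 0 + j8621 Ω = 8621∠90.0° Ω.

Z = 0 + j8621 Ω = 8621∠90.0° Ω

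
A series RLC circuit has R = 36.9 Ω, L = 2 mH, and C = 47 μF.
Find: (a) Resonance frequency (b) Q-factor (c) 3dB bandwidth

Step 1 — Resonance: ω₀ = 1/√(LC) = 1/√(0.002·4.7e-05) = 3262 rad/s.
Step 2 — f₀ = ω₀/(2π) = 519.1 Hz.
Step 3 — Series Q: Q = ω₀L/R = 3262·0.002/36.9 = 0.1768.
Step 4 — Bandwidth: Δω = ω₀/Q = 1.845e+04 rad/s; BW = Δω/(2π) = 2936 Hz.

(a) f₀ = 519.1 Hz  (b) Q = 0.1768  (c) BW = 2936 Hz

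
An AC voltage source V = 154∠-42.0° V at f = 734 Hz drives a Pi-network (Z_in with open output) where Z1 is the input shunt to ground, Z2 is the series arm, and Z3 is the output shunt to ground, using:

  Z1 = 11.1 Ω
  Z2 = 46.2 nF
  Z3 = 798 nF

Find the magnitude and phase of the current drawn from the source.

Step 1 — Angular frequency: ω = 2π·f = 2π·734 = 4612 rad/s.
Step 2 — Component impedances:
  Z1: Z = R = 11.1 Ω
  Z2: Z = 1/(jωC) = -j/(ω·C) = 0 - j4693 Ω
  Z3: Z = 1/(jωC) = -j/(ω·C) = 0 - j271.7 Ω
Step 3 — With open output, the series arm Z2 and the output shunt Z3 appear in series to ground: Z2 + Z3 = 0 - j4965 Ω.
Step 4 — Parallel with input shunt Z1: Z_in = Z1 || (Z2 + Z3) = 11.1 - j0.02482 Ω = 11.1∠-0.1° Ω.
Step 5 — Source phasor: V = 154∠-42.0° V = 114.4 - j103 V.
Step 6 — Ohm's law: I = V / Z_total = (114.4 - j103) / (11.1 - j0.02482) = 10.33 - j9.26 A.
Step 7 — Convert to polar: |I| = 13.87 A, ∠I = -41.9°.

I = 13.87∠-41.9° A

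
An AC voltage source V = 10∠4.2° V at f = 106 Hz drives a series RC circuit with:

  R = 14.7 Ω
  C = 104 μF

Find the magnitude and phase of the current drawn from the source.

Step 1 — Angular frequency: ω = 2π·f = 2π·106 = 666 rad/s.
Step 2 — Component impedances:
  R: Z = R = 14.7 Ω
  C: Z = 1/(jωC) = -j/(ω·C) = 0 - j14.44 Ω
Step 3 — Series combination: Z_total = R + C = 14.7 - j14.44 Ω = 20.6∠-44.5° Ω.
Step 4 — Source phasor: V = 10∠4.2° V = 9.973 + j0.7324 V.
Step 5 — Ohm's law: I = V / Z_total = (9.973 + j0.7324) / (14.7 - j14.44) = 0.3204 + j0.3645 A.
Step 6 — Convert to polar: |I| = 0.4853 A, ∠I = 48.7°.

I = 0.4853∠48.7° A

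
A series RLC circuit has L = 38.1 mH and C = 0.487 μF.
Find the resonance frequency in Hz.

Step 1 — Resonance condition Im(Z)=0 gives ω₀ = 1/√(LC).
Step 2 — ω₀ = 1/√(0.0381·4.87e-07) = 7341 rad/s.
Step 3 — f₀ = ω₀/(2π) = 1168 Hz.

f₀ = 1168 Hz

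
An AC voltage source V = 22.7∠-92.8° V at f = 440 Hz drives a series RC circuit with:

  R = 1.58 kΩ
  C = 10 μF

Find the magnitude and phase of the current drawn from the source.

Step 1 — Angular frequency: ω = 2π·f = 2π·440 = 2765 rad/s.
Step 2 — Component impedances:
  R: Z = R = 1580 Ω
  C: Z = 1/(jωC) = -j/(ω·C) = 0 - j36.17 Ω
Step 3 — Series combination: Z_total = R + C = 1580 - j36.17 Ω = 1580∠-1.3° Ω.
Step 4 — Source phasor: V = 22.7∠-92.8° V = -1.109 - j22.67 V.
Step 5 — Ohm's law: I = V / Z_total = (-1.109 - j22.67) / (1580 - j36.17) = -0.0003731 - j0.01436 A.
Step 6 — Convert to polar: |I| = 0.01436 A, ∠I = -91.5°.

I = 0.01436∠-91.5° A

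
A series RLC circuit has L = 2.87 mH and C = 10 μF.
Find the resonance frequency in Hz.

Step 1 — Resonance condition Im(Z)=0 gives ω₀ = 1/√(LC).
Step 2 — ω₀ = 1/√(0.00287·1e-05) = 5903 rad/s.
Step 3 — f₀ = ω₀/(2π) = 939.5 Hz.

f₀ = 939.5 Hz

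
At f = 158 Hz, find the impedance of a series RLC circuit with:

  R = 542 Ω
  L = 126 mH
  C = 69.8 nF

Step 1 — Angular frequency: ω = 2π·f = 2π·158 = 992.7 rad/s.
Step 2 — Component impedances:
  R: Z = R = 542 Ω
  L: Z = jωL = j·992.7·0.126 = 0 + j125.1 Ω
  C: Z = 1/(jωC) = -j/(ω·C) = 0 - j1.443e+04 Ω
Step 3 — Series combination: Z_total = R + L + C = 542 - j1.431e+04 Ω = 1.432e+04∠-87.8° Ω.

Z = 542 - j1.431e+04 Ω = 1.432e+04∠-87.8° Ω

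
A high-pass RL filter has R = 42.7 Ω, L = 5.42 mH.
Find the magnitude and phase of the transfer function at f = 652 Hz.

Step 1 — Angular frequency: ω = 2π·652 = 4097 rad/s.
Step 2 — Transfer function: H(jω) = jωL/(R + jωL).
Step 3 — Numerator jωL = j·22.2; denominator R + jωL = 42.7 + j22.2.
Step 4 — H = 0.2128 + j0.4093.
Step 5 — Magnitude: |H| = 0.4613 (-6.7 dB); phase: φ = 62.5°.

|H| = 0.4613 (-6.7 dB), φ = 62.5°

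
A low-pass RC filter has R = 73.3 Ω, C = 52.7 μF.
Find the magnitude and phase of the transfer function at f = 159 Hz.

Step 1 — Angular frequency: ω = 2π·159 = 999 rad/s.
Step 2 — Transfer function: H(jω) = 1/(1 + jωRC).
Step 3 — Denominator: 1 + jωRC = 1 + j·999·73.3·5.27e-05 = 1 + j3.859.
Step 4 — H = 0.06292 - j0.2428.
Step 5 — Magnitude: |H| = 0.2508 (-12.0 dB); phase: φ = -75.5°.

|H| = 0.2508 (-12.0 dB), φ = -75.5°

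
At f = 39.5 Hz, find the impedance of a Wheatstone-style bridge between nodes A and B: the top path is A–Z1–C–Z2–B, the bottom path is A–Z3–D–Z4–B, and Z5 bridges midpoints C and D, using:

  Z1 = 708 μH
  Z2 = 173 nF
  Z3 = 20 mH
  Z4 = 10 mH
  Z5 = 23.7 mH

Step 1 — Angular frequency: ω = 2π·f = 2π·39.5 = 248.2 rad/s.
Step 2 — Component impedances:
  Z1: Z = jωL = j·248.2·0.000708 = 0 + j0.1757 Ω
  Z2: Z = 1/(jωC) = -j/(ω·C) = 0 - j2.329e+04 Ω
  Z3: Z = jωL = j·248.2·0.02 = 0 + j4.964 Ω
  Z4: Z = jωL = j·248.2·0.01 = 0 + j2.482 Ω
  Z5: Z = jωL = j·248.2·0.0237 = 0 + j5.882 Ω
Step 3 — Bridge requires nodal analysis (the Z5 bridge couples midpoints C and D, so the two paths cannot be reduced to a simple series/parallel combination). Setting node B to ground and injecting 1 A at node A, the 3-node admittance system at A, C, D solves to V_A = Z_AB = 0 + j5.211 Ω = 5.211∠90.0° Ω.

Z = 0 + j5.211 Ω = 5.211∠90.0° Ω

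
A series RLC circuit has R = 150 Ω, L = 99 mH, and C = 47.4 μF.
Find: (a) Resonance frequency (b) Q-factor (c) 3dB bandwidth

Step 1 — Resonance condition Im(Z)=0 gives ω₀ = 1/√(LC).
Step 2 — ω₀ = 1/√(0.099·4.74e-05) = 461.6 rad/s.
Step 3 — f₀ = ω₀/(2π) = 73.47 Hz.
Step 4 — Series Q: Q = ω₀L/R = 461.6·0.099/150 = 0.3047.
Step 5 — 3dB bandwidth: Δω = ω₀/Q = 1515 rad/s; BW = Δω/(2π) = 241.1 Hz.

(a) f₀ = 73.47 Hz  (b) Q = 0.3047  (c) BW = 241.1 Hz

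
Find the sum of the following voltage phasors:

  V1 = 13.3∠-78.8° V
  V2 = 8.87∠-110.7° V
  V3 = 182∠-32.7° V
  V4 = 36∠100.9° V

Step 1 — Convert each phasor to rectangular form:
  V1 = 13.3·(cos(-78.8°) + j·sin(-78.8°)) = 2.583 - j13.05 V
  V2 = 8.87·(cos(-110.7°) + j·sin(-110.7°)) = -3.135 - j8.297 V
  V3 = 182·(cos(-32.7°) + j·sin(-32.7°)) = 153.2 - j98.32 V
  V4 = 36·(cos(100.9°) + j·sin(100.9°)) = -6.807 + j35.35 V
Step 2 — Sum components: V_total = 145.8 - j84.32 V.
Step 3 — Convert to polar: |V_total| = 168.4 V, ∠V_total = -30.0°.

V_total = 168.4∠-30.0° V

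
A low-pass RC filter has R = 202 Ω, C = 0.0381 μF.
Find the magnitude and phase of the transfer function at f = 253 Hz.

Step 1 — Angular frequency: ω = 2π·253 = 1590 rad/s.
Step 2 — Transfer function: H(jω) = 1/(1 + jωRC).
Step 3 — Denominator: 1 + jωRC = 1 + j·1590·202·3.81e-08 = 1 + j0.01223.
Step 4 — H = 0.9999 - j0.01223.
Step 5 — Magnitude: |H| = 0.9999 (-0.0 dB); phase: φ = -0.7°.

|H| = 0.9999 (-0.0 dB), φ = -0.7°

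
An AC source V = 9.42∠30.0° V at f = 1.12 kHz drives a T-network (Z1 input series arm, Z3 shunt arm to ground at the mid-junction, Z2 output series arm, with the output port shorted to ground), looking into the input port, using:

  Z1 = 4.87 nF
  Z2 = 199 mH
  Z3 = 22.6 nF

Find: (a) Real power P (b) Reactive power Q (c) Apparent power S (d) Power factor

Step 1 — Angular frequency: ω = 2π·f = 2π·1120 = 7037 rad/s.
Step 2 — Component impedances:
  Z1: Z = 1/(jωC) = -j/(ω·C) = 0 - j2.918e+04 Ω
  Z2: Z = jωL = j·7037·0.199 = 0 + j1400 Ω
  Z3: Z = 1/(jωC) = -j/(ω·C) = 0 - j6288 Ω
Step 3 — With the output port shorted to ground, the output series arm Z2 runs from the junction to ground; the shunt arm Z3 also runs from the junction to ground. They appear in parallel: Z3 || Z2 = 0 + j1802 Ω.
Step 4 — Series with input arm Z1: Z_in = Z1 + (Z3 || Z2) = 0 - j2.738e+04 Ω = 2.738e+04∠-90.0° Ω.
Step 5 — Source phasor: V = 9.42∠30.0° V = 8.158 + j4.71 V.
Step 6 — Current: I = V / Z = -0.000172 + j0.000298 A = 0.0003441∠120.0° A.
Step 7 — Complex power: S = V·I* = 0 - j0.003241 VA.
Step 8 — Real power: P = Re(S) = 0 W.
Step 9 — Reactive power: Q = Im(S) = -0.003241 VAR.
Step 10 — Apparent power: |S| = 0.003241 VA.
Step 11 — Power factor: PF = P/|S| = 0 (leading).

(a) P = 0 W  (b) Q = -0.003241 VAR  (c) S = 0.003241 VA  (d) PF = 0 (leading)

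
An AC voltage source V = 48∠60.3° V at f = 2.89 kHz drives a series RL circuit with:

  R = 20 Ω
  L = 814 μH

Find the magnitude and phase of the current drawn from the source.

Step 1 — Angular frequency: ω = 2π·f = 2π·2890 = 1.816e+04 rad/s.
Step 2 — Component impedances:
  R: Z = R = 20 Ω
  L: Z = jωL = j·1.816e+04·0.000814 = 0 + j14.78 Ω
Step 3 — Series combination: Z_total = R + L = 20 + j14.78 Ω = 24.87∠36.5° Ω.
Step 4 — Source phasor: V = 48∠60.3° V = 23.78 + j41.69 V.
Step 5 — Ohm's law: I = V / Z_total = (23.78 + j41.69) / (20 + j14.78) = 1.766 + j0.7799 A.
Step 6 — Convert to polar: |I| = 1.93 A, ∠I = 23.8°.

I = 1.93∠23.8° A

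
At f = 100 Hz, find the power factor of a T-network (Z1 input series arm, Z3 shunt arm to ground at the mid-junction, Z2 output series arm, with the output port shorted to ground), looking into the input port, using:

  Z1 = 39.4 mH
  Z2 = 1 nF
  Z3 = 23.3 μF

Step 1 — Angular frequency: ω = 2π·f = 2π·100 = 628.3 rad/s.
Step 2 — Component impedances:
  Z1: Z = jωL = j·628.3·0.0394 = 0 + j24.76 Ω
  Z2: Z = 1/(jωC) = -j/(ω·C) = 0 - j1.592e+06 Ω
  Z3: Z = 1/(jωC) = -j/(ω·C) = 0 - j68.31 Ω
Step 3 — With the output port shorted to ground, the output series arm Z2 runs from the junction to ground; the shunt arm Z3 also runs from the junction to ground. They appear in parallel: Z3 || Z2 = 0 - j68.3 Ω.
Step 4 — Series with input arm Z1: Z_in = Z1 + (Z3 || Z2) = 0 - j43.55 Ω = 43.55∠-90.0° Ω.
Step 5 — Power factor: PF = cos(φ) = Re(Z)/|Z| = 0/43.55 = 0.
Step 6 — Type: Im(Z) = -43.55 ⇒ leading (phase φ = -90.0°).

PF = 0 (leading, φ = -90.0°)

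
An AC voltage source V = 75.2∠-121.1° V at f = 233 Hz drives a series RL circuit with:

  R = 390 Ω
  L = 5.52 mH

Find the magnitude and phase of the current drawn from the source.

Step 1 — Angular frequency: ω = 2π·f = 2π·233 = 1464 rad/s.
Step 2 — Component impedances:
  R: Z = R = 390 Ω
  L: Z = jωL = j·1464·0.00552 = 0 + j8.081 Ω
Step 3 — Series combination: Z_total = R + L = 390 + j8.081 Ω = 390.1∠1.2° Ω.
Step 4 — Source phasor: V = 75.2∠-121.1° V = -38.84 - j64.39 V.
Step 5 — Ohm's law: I = V / Z_total = (-38.84 - j64.39) / (390 + j8.081) = -0.103 - j0.163 A.
Step 6 — Convert to polar: |I| = 0.1928 A, ∠I = -122.3°.

I = 0.1928∠-122.3° A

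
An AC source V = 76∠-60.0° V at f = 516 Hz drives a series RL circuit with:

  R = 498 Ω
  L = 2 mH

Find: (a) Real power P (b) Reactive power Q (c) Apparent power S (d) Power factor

Step 1 — Angular frequency: ω = 2π·f = 2π·516 = 3242 rad/s.
Step 2 — Component impedances:
  R: Z = R = 498 Ω
  L: Z = jωL = j·3242·0.002 = 0 + j6.484 Ω
Step 3 — Series combination: Z_total = R + L = 498 + j6.484 Ω = 498∠0.7° Ω.
Step 4 — Source phasor: V = 76∠-60.0° V = 38 - j65.82 V.
Step 5 — Current: I = V / Z = 0.07457 - j0.1331 A = 0.1526∠-60.7° A.
Step 6 — Complex power: S = V·I* = 11.6 + j0.151 VA.
Step 7 — Real power: P = Re(S) = 11.6 W.
Step 8 — Reactive power: Q = Im(S) = 0.151 VAR.
Step 9 — Apparent power: |S| = 11.6 VA.
Step 10 — Power factor: PF = P/|S| = 0.9999 (lagging).

(a) P = 11.6 W  (b) Q = 0.151 VAR  (c) S = 11.6 VA  (d) PF = 0.9999 (lagging)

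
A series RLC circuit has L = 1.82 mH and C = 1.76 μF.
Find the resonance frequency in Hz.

Step 1 — Resonance condition Im(Z)=0 gives ω₀ = 1/√(LC).
Step 2 — ω₀ = 1/√(0.00182·1.76e-06) = 1.767e+04 rad/s.
Step 3 — f₀ = ω₀/(2π) = 2812 Hz.

f₀ = 2812 Hz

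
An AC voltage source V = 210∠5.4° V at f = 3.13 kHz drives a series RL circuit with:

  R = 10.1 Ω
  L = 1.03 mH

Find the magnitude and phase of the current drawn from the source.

Step 1 — Angular frequency: ω = 2π·f = 2π·3130 = 1.967e+04 rad/s.
Step 2 — Component impedances:
  R: Z = R = 10.1 Ω
  L: Z = jωL = j·1.967e+04·0.00103 = 0 + j20.26 Ω
Step 3 — Series combination: Z_total = R + L = 10.1 + j20.26 Ω = 22.63∠63.5° Ω.
Step 4 — Source phasor: V = 210∠5.4° V = 209.1 + j19.76 V.
Step 5 — Ohm's law: I = V / Z_total = (209.1 + j19.76) / (10.1 + j20.26) = 4.903 - j7.876 A.
Step 6 — Convert to polar: |I| = 9.278 A, ∠I = -58.1°.

I = 9.278∠-58.1° A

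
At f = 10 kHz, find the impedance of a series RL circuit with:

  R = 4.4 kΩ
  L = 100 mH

Step 1 — Angular frequency: ω = 2π·f = 2π·1e+04 = 6.283e+04 rad/s.
Step 2 — Component impedances:
  R: Z = R = 4400 Ω
  L: Z = jωL = j·6.283e+04·0.1 = 0 + j6283 Ω
Step 3 — Series combination: Z_total = R + L = 4400 + j6283 Ω = 7671∠55.0° Ω.

Z = 4400 + j6283 Ω = 7671∠55.0° Ω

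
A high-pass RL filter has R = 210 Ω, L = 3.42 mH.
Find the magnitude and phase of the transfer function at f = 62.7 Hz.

Step 1 — Angular frequency: ω = 2π·62.7 = 394 rad/s.
Step 2 — Transfer function: H(jω) = jωL/(R + jωL).
Step 3 — Numerator jωL = j·1.347; denominator R + jωL = 210 + j1.347.
Step 4 — H = 4.116e-05 + j0.006416.
Step 5 — Magnitude: |H| = 0.006416 (-43.9 dB); phase: φ = 89.6°.

|H| = 0.006416 (-43.9 dB), φ = 89.6°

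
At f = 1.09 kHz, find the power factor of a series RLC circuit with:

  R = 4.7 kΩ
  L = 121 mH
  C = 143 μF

Step 1 — Angular frequency: ω = 2π·f = 2π·1090 = 6849 rad/s.
Step 2 — Component impedances:
  R: Z = R = 4700 Ω
  L: Z = jωL = j·6849·0.121 = 0 + j828.7 Ω
  C: Z = 1/(jωC) = -j/(ω·C) = 0 - j1.021 Ω
Step 3 — Series combination: Z_total = R + L + C = 4700 + j827.7 Ω = 4772∠10.0° Ω.
Step 4 — Power factor: PF = cos(φ) = Re(Z)/|Z| = 4700/4772.32 = 0.9848.
Step 5 — Type: Im(Z) = 827.7 ⇒ lagging (phase φ = 10.0°).

PF = 0.9848 (lagging, φ = 10.0°)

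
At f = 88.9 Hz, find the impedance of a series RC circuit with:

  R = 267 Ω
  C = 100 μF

Step 1 — Angular frequency: ω = 2π·f = 2π·88.9 = 558.6 rad/s.
Step 2 — Component impedances:
  R: Z = R = 267 Ω
  C: Z = 1/(jωC) = -j/(ω·C) = 0 - j17.9 Ω
Step 3 — Series combination: Z_total = R + C = 267 - j17.9 Ω = 267.6∠-3.8° Ω.

Z = 267 - j17.9 Ω = 267.6∠-3.8° Ω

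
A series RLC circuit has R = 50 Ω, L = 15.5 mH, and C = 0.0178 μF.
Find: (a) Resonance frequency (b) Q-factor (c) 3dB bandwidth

Step 1 — Resonance condition Im(Z)=0 gives ω₀ = 1/√(LC).
Step 2 — ω₀ = 1/√(0.0155·1.78e-08) = 6.02e+04 rad/s.
Step 3 — f₀ = ω₀/(2π) = 9582 Hz.
Step 4 — Series Q: Q = ω₀L/R = 6.02e+04·0.0155/50 = 18.66.
Step 5 — 3dB bandwidth: Δω = ω₀/Q = 3226 rad/s; BW = Δω/(2π) = 513.4 Hz.

(a) f₀ = 9582 Hz  (b) Q = 18.66  (c) BW = 513.4 Hz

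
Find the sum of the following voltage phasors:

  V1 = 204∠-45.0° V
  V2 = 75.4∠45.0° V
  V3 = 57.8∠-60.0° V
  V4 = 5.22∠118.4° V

Step 1 — Convert each phasor to rectangular form:
  V1 = 204·(cos(-45.0°) + j·sin(-45.0°)) = 144.2 - j144.2 V
  V2 = 75.4·(cos(45.0°) + j·sin(45.0°)) = 53.32 + j53.32 V
  V3 = 57.8·(cos(-60.0°) + j·sin(-60.0°)) = 28.9 - j50.06 V
  V4 = 5.22·(cos(118.4°) + j·sin(118.4°)) = -2.483 + j4.592 V
Step 2 — Sum components: V_total = 224 - j136.4 V.
Step 3 — Convert to polar: |V_total| = 262.2 V, ∠V_total = -31.3°.

V_total = 262.2∠-31.3° V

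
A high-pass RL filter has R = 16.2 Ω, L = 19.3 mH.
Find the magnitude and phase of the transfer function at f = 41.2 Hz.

Step 1 — Angular frequency: ω = 2π·41.2 = 258.9 rad/s.
Step 2 — Transfer function: H(jω) = jωL/(R + jωL).
Step 3 — Numerator jωL = j·4.996; denominator R + jωL = 16.2 + j4.996.
Step 4 — H = 0.08685 + j0.2816.
Step 5 — Magnitude: |H| = 0.2947 (-10.6 dB); phase: φ = 72.9°.

|H| = 0.2947 (-10.6 dB), φ = 72.9°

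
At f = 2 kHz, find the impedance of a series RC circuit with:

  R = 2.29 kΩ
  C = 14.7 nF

Step 1 — Angular frequency: ω = 2π·f = 2π·2000 = 1.257e+04 rad/s.
Step 2 — Component impedances:
  R: Z = R = 2290 Ω
  C: Z = 1/(jωC) = -j/(ω·C) = 0 - j5413 Ω
Step 3 — Series combination: Z_total = R + C = 2290 - j5413 Ω = 5878∠-67.1° Ω.

Z = 2290 - j5413 Ω = 5878∠-67.1° Ω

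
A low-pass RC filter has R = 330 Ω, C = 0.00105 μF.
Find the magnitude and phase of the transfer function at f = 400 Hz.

Step 1 — Angular frequency: ω = 2π·400 = 2513 rad/s.
Step 2 — Transfer function: H(jω) = 1/(1 + jωRC).
Step 3 — Denominator: 1 + jωRC = 1 + j·2513·330·1.05e-09 = 1 + j0.0008708.
Step 4 — H = 1 - j0.0008708.
Step 5 — Magnitude: |H| = 1 (-0.0 dB); phase: φ = -0.0°.

|H| = 1 (-0.0 dB), φ = -0.0°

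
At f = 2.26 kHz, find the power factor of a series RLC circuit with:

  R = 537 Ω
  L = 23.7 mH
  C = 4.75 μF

Step 1 — Angular frequency: ω = 2π·f = 2π·2260 = 1.42e+04 rad/s.
Step 2 — Component impedances:
  R: Z = R = 537 Ω
  L: Z = jωL = j·1.42e+04·0.0237 = 0 + j336.5 Ω
  C: Z = 1/(jωC) = -j/(ω·C) = 0 - j14.83 Ω
Step 3 — Series combination: Z_total = R + L + C = 537 + j321.7 Ω = 626∠30.9° Ω.
Step 4 — Power factor: PF = cos(φ) = Re(Z)/|Z| = 537/626 = 0.8578.
Step 5 — Type: Im(Z) = 321.7 ⇒ lagging (phase φ = 30.9°).

PF = 0.8578 (lagging, φ = 30.9°)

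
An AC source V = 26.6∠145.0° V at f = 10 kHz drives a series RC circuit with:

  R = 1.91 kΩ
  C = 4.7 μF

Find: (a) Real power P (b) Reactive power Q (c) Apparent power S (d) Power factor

Step 1 — Angular frequency: ω = 2π·f = 2π·1e+04 = 6.283e+04 rad/s.
Step 2 — Component impedances:
  R: Z = R = 1910 Ω
  C: Z = 1/(jωC) = -j/(ω·C) = 0 - j3.386 Ω
Step 3 — Series combination: Z_total = R + C = 1910 - j3.386 Ω = 1910∠-0.1° Ω.
Step 4 — Source phasor: V = 26.6∠145.0° V = -21.79 + j15.26 V.
Step 5 — Current: I = V / Z = -0.01142 + j0.007968 A = 0.01393∠145.1° A.
Step 6 — Complex power: S = V·I* = 0.3704 - j0.0006568 VA.
Step 7 — Real power: P = Re(S) = 0.3704 W.
Step 8 — Reactive power: Q = Im(S) = -0.0006568 VAR.
Step 9 — Apparent power: |S| = 0.3704 VA.
Step 10 — Power factor: PF = P/|S| = 1 (leading).

(a) P = 0.3704 W  (b) Q = -0.0006568 VAR  (c) S = 0.3704 VA  (d) PF = 1 (leading)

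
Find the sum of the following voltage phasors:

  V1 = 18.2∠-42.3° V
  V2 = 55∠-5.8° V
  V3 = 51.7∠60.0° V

Step 1 — Convert each phasor to rectangular form:
  V1 = 18.2·(cos(-42.3°) + j·sin(-42.3°)) = 13.46 - j12.25 V
  V2 = 55·(cos(-5.8°) + j·sin(-5.8°)) = 54.72 - j5.558 V
  V3 = 51.7·(cos(60.0°) + j·sin(60.0°)) = 25.85 + j44.77 V
Step 2 — Sum components: V_total = 94.03 + j26.97 V.
Step 3 — Convert to polar: |V_total| = 97.82 V, ∠V_total = 16.0°.

V_total = 97.82∠16.0° V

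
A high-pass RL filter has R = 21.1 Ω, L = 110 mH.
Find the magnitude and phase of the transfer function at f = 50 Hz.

Step 1 — Angular frequency: ω = 2π·50 = 314.2 rad/s.
Step 2 — Transfer function: H(jω) = jωL/(R + jωL).
Step 3 — Numerator jωL = j·34.56; denominator R + jωL = 21.1 + j34.56.
Step 4 — H = 0.7284 + j0.4448.
Step 5 — Magnitude: |H| = 0.8535 (-1.4 dB); phase: φ = 31.4°.

|H| = 0.8535 (-1.4 dB), φ = 31.4°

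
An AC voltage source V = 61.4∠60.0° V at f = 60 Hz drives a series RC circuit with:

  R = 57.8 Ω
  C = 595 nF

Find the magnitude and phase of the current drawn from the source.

Step 1 — Angular frequency: ω = 2π·f = 2π·60 = 377 rad/s.
Step 2 — Component impedances:
  R: Z = R = 57.8 Ω
  C: Z = 1/(jωC) = -j/(ω·C) = 0 - j4458 Ω
Step 3 — Series combination: Z_total = R + C = 57.8 - j4458 Ω = 4458∠-89.3° Ω.
Step 4 — Source phasor: V = 61.4∠60.0° V = 30.7 + j53.17 V.
Step 5 — Ohm's law: I = V / Z_total = (30.7 + j53.17) / (57.8 - j4458) = -0.01184 + j0.00704 A.
Step 6 — Convert to polar: |I| = 0.01377 A, ∠I = 149.3°.

I = 0.01377∠149.3° A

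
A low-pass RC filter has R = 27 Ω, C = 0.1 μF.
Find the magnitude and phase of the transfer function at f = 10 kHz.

Step 1 — Angular frequency: ω = 2π·1e+04 = 6.283e+04 rad/s.
Step 2 — Transfer function: H(jω) = 1/(1 + jωRC).
Step 3 — Denominator: 1 + jωRC = 1 + j·6.283e+04·27·1e-07 = 1 + j0.1696.
Step 4 — H = 0.972 - j0.1649.
Step 5 — Magnitude: |H| = 0.9859 (-0.1 dB); phase: φ = -9.6°.

|H| = 0.9859 (-0.1 dB), φ = -9.6°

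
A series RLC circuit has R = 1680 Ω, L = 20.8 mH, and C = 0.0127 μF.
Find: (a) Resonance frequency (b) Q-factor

Step 1 — Resonance condition Im(Z)=0 gives ω₀ = 1/√(LC).
Step 2 — ω₀ = 1/√(0.0208·1.27e-08) = 6.153e+04 rad/s.
Step 3 — f₀ = ω₀/(2π) = 9792 Hz.
Step 4 — Series Q: Q = ω₀L/R = 6.153e+04·0.0208/1680 = 0.7618.

(a) f₀ = 9792 Hz  (b) Q = 0.7618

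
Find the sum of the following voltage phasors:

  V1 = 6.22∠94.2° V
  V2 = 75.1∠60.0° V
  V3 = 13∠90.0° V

Step 1 — Convert each phasor to rectangular form:
  V1 = 6.22·(cos(94.2°) + j·sin(94.2°)) = -0.4555 + j6.203 V
  V2 = 75.1·(cos(60.0°) + j·sin(60.0°)) = 37.55 + j65.04 V
  V3 = 13·(cos(90.0°) + j·sin(90.0°)) = 0 + j13 V
Step 2 — Sum components: V_total = 37.09 + j84.24 V.
Step 3 — Convert to polar: |V_total| = 92.05 V, ∠V_total = 66.2°.

V_total = 92.05∠66.2° V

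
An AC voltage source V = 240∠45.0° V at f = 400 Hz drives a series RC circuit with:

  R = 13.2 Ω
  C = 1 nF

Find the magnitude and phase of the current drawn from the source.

Step 1 — Angular frequency: ω = 2π·f = 2π·400 = 2513 rad/s.
Step 2 — Component impedances:
  R: Z = R = 13.2 Ω
  C: Z = 1/(jωC) = -j/(ω·C) = 0 - j3.979e+05 Ω
Step 3 — Series combination: Z_total = R + C = 13.2 - j3.979e+05 Ω = 3.979e+05∠-90.0° Ω.
Step 4 — Source phasor: V = 240∠45.0° V = 169.7 + j169.7 V.
Step 5 — Ohm's law: I = V / Z_total = (169.7 + j169.7) / (13.2 - j3.979e+05) = -0.0004265 + j0.0004265 A.
Step 6 — Convert to polar: |I| = 0.0006032 A, ∠I = 135.0°.

I = 0.0006032∠135.0° A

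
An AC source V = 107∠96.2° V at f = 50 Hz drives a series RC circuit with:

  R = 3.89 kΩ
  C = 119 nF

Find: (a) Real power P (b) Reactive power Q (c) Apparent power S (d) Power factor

Step 1 — Angular frequency: ω = 2π·f = 2π·50 = 314.2 rad/s.
Step 2 — Component impedances:
  R: Z = R = 3890 Ω
  C: Z = 1/(jωC) = -j/(ω·C) = 0 - j2.675e+04 Ω
Step 3 — Series combination: Z_total = R + C = 3890 - j2.675e+04 Ω = 2.703e+04∠-81.7° Ω.
Step 4 — Source phasor: V = 107∠96.2° V = -11.56 + j106.4 V.
Step 5 — Current: I = V / Z = -0.003956 + j0.0001433 A = 0.003959∠177.9° A.
Step 6 — Complex power: S = V·I* = 0.06096 - j0.4192 VA.
Step 7 — Real power: P = Re(S) = 0.06096 W.
Step 8 — Reactive power: Q = Im(S) = -0.4192 VAR.
Step 9 — Apparent power: |S| = 0.4236 VA.
Step 10 — Power factor: PF = P/|S| = 0.1439 (leading).

(a) P = 0.06096 W  (b) Q = -0.4192 VAR  (c) S = 0.4236 VA  (d) PF = 0.1439 (leading)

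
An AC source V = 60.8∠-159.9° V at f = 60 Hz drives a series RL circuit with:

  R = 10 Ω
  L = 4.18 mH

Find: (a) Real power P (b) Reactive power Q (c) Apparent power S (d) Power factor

Step 1 — Angular frequency: ω = 2π·f = 2π·60 = 377 rad/s.
Step 2 — Component impedances:
  R: Z = R = 10 Ω
  L: Z = jωL = j·377·0.00418 = 0 + j1.576 Ω
Step 3 — Series combination: Z_total = R + L = 10 + j1.576 Ω = 10.12∠9.0° Ω.
Step 4 — Source phasor: V = 60.8∠-159.9° V = -57.1 - j20.89 V.
Step 5 — Current: I = V / Z = -5.893 - j1.161 A = 6.006∠-168.9° A.
Step 6 — Complex power: S = V·I* = 360.7 + j56.84 VA.
Step 7 — Real power: P = Re(S) = 360.7 W.
Step 8 — Reactive power: Q = Im(S) = 56.84 VAR.
Step 9 — Apparent power: |S| = 365.2 VA.
Step 10 — Power factor: PF = P/|S| = 0.9878 (lagging).

(a) P = 360.7 W  (b) Q = 56.84 VAR  (c) S = 365.2 VA  (d) PF = 0.9878 (lagging)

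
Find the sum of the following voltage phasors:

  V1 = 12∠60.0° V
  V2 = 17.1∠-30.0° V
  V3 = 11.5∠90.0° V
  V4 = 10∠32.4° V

Step 1 — Convert each phasor to rectangular form:
  V1 = 12·(cos(60.0°) + j·sin(60.0°)) = 6 + j10.39 V
  V2 = 17.1·(cos(-30.0°) + j·sin(-30.0°)) = 14.81 - j8.55 V
  V3 = 11.5·(cos(90.0°) + j·sin(90.0°)) = 0 + j11.5 V
  V4 = 10·(cos(32.4°) + j·sin(32.4°)) = 8.443 + j5.358 V
Step 2 — Sum components: V_total = 29.25 + j18.7 V.
Step 3 — Convert to polar: |V_total| = 34.72 V, ∠V_total = 32.6°.

V_total = 34.72∠32.6° V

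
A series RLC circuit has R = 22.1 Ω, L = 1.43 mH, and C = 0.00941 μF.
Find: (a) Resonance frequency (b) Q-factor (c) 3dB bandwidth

Step 1 — Resonance condition Im(Z)=0 gives ω₀ = 1/√(LC).
Step 2 — ω₀ = 1/√(0.00143·9.41e-09) = 2.726e+05 rad/s.
Step 3 — f₀ = ω₀/(2π) = 4.339e+04 Hz.
Step 4 — Series Q: Q = ω₀L/R = 2.726e+05·0.00143/22.1 = 17.64.
Step 5 — 3dB bandwidth: Δω = ω₀/Q = 1.545e+04 rad/s; BW = Δω/(2π) = 2460 Hz.

(a) f₀ = 4.339e+04 Hz  (b) Q = 17.64  (c) BW = 2460 Hz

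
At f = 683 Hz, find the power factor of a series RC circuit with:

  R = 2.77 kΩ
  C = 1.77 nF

Step 1 — Angular frequency: ω = 2π·f = 2π·683 = 4291 rad/s.
Step 2 — Component impedances:
  R: Z = R = 2770 Ω
  C: Z = 1/(jωC) = -j/(ω·C) = 0 - j1.317e+05 Ω
Step 3 — Series combination: Z_total = R + C = 2770 - j1.317e+05 Ω = 1.317e+05∠-88.8° Ω.
Step 4 — Power factor: PF = cos(φ) = Re(Z)/|Z| = 2770/1.3168e+05 = 0.02104.
Step 5 — Type: Im(Z) = -1.317e+05 ⇒ leading (phase φ = -88.8°).

PF = 0.02104 (leading, φ = -88.8°)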